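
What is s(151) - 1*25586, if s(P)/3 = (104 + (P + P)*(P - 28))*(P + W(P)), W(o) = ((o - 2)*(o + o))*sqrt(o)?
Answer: 16848664 + 5028526500*sqrt(151) ≈ 6.1808e+10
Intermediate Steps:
W(o) = 2*o**(3/2)*(-2 + o) (W(o) = ((-2 + o)*(2*o))*sqrt(o) = (2*o*(-2 + o))*sqrt(o) = 2*o**(3/2)*(-2 + o))
s(P) = 3*(104 + 2*P*(-28 + P))*(P + 2*P**(3/2)*(-2 + P)) (s(P) = 3*((104 + (P + P)*(P - 28))*(P + 2*P**(3/2)*(-2 + P))) = 3*((104 + (2*P)*(-28 + P))*(P + 2*P**(3/2)*(-2 + P))) = 3*((104 + 2*P*(-28 + P))*(P + 2*P**(3/2)*(-2 + P))) = 3*(104 + 2*P*(-28 + P))*(P + 2*P**(3/2)*(-2 + P)))
s(151) - 1*25586 = (-188448*sqrt(151) - 1239462360*sqrt(151) - 168*151**2 + 6*151**3 + 12*151**(9/2) + 312*151 + 1296*151**(5/2)) - 1*25586 = (-188448*sqrt(151) - 1239462360*sqrt(151) - 168*22801 + 6*3442951 + 12*(519885601*sqrt(151)) + 47112 + 1296*(22801*sqrt(151))) - 25586 = (-188448*sqrt(151) - 1239462360*sqrt(151) - 3830568 + 20657706 + 6238627212*sqrt(151) + 47112 + 29550096*sqrt(151)) - 25586 = (16874250 + 5028526500*sqrt(151)) - 25586 = 16848664 + 5028526500*sqrt(151)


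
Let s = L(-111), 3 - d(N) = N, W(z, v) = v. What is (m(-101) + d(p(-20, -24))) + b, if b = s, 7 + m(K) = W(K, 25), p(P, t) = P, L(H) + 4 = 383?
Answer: 420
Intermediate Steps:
L(H) = 379 (L(H) = -4 + 383 = 379)
d(N) = 3 - N
m(K) = 18 (m(K) = -7 + 25 = 18)
s = 379
b = 379
(m(-101) + d(p(-20, -24))) + b = (18 + (3 - 1*(-20))) + 379 = (18 + (3 + 20)) + 379 = (18 + 23) + 379 = 41 + 379 = 420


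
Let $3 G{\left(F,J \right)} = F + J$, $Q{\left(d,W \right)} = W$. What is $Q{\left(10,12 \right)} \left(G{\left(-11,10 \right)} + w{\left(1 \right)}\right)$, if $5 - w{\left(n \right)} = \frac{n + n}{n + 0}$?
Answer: $32$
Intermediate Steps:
$w{\left(n \right)} = 3$ ($w{\left(n \right)} = 5 - \frac{n + n}{n + 0} = 5 - \frac{2 n}{n} = 5 - 2 = 3$)
$G{\left(F,J \right)} = \frac{F}{3} + \frac{J}{3}$ ($G{\left(F,J \right)} = \frac{F + J}{3} = \frac{F}{3} + \frac{J}{3}$)
$Q{\left(10,12 \right)} \left(G{\left(-11,10 \right)} + w{\left(1 \right)}\right) = 12 \left(\left(\frac{1}{3} \left(-11\right) + \frac{1}{3} \cdot 10\right) + 3\right) = 12 \left(\left(- \frac{11}{3} + \frac{10}{3}\right) + 3\right) = 12 \left(- \frac{1}{3} + 3\right) = 12 \cdot \frac{8}{3} = 32$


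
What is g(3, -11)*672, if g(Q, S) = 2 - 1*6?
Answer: -2688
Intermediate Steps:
g(Q, S) = -4 (g(Q, S) = 2 - 6 = -4)
g(3, -11)*672 = -4*672 = -2688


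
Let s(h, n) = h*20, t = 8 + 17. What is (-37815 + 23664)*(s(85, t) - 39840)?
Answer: 539719140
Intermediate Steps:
t = 25
s(h, n) = 20*h
(-37815 + 23664)*(s(85, t) - 39840) = (-37815 + 23664)*(20*85 - 39840) = -14151*(1700 - 39840) = -14151*(-38140) = 539719140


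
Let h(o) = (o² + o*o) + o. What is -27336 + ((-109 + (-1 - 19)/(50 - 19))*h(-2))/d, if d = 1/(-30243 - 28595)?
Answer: 38680476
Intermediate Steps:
h(o) = o + 2*o² (h(o) = (o² + o²) + o = 2*o² + o = o + 2*o²)
d = -1/58838 (d = 1/(-58838) = -1/58838 ≈ -1.6996e-5)
-27336 + ((-109 + (-1 - 19)/(50 - 19))*h(-2))/d = -27336 + ((-109 + (-1 - 19)/(50 - 19))*(-2*(1 + 2*(-2))))/(-1/58838) = -27336 + ((-109 - 20/31)*(-2*(1 - 4)))*(-58838) = -27336 + ((-109 - 20*1/31)*(-2*(-3)))*(-58838) = -27336 + ((-109 - 20/31)*6)*(-58838) = -27336 - 3399/31*6*(-58838) = -27336 - 20394/31*(-58838) = -27336 + 38707812 = 38680476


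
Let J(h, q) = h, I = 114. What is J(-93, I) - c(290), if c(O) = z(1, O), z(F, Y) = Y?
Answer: -383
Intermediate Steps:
c(O) = O
J(-93, I) - c(290) = -93 - 1*290 = -93 - 290 = -383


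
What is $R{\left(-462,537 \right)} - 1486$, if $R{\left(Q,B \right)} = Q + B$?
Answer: $-1411$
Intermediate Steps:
$R{\left(Q,B \right)} = B + Q$
$R{\left(-462,537 \right)} - 1486 = \left(537 - 462\right) - 1486 = 75 - 1486 = -1411$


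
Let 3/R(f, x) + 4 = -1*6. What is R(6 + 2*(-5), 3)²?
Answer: 9/100 ≈ 0.090000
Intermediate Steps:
R(f, x) = -3/10 (R(f, x) = 3/(-4 - 1*6) = 3/(-4 - 6) = 3/(-10) = 3*(-⅒) = -3/10)
R(6 + 2*(-5), 3)² = (-3/10)² = 9/100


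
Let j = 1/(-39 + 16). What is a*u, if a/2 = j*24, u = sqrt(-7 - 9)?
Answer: -192*I/23 ≈ -8.3478*I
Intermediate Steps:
j = -1/23 (j = 1/(-23) = -1/23 ≈ -0.043478)
u = 4*I (u = sqrt(-16) = 4*I ≈ 4.0*I)
a = -48/23 (a = 2*(-1/23*24) = 2*(-24/23) = -48/23 ≈ -2.0870)
a*u = -192*I/23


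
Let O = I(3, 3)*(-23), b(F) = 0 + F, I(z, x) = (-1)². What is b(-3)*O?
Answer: 69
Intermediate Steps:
I(z, x) = 1
b(F) = F
O = -23 (O = 1*(-23) = -23)
b(-3)*O = -3*(-23) = 69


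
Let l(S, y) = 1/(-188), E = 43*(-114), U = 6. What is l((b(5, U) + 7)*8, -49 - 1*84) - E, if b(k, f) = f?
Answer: 921575/188 ≈ 4902.0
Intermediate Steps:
E = -4902
l(S, y) = -1/188
l((b(5, U) + 7)*8, -49 - 1*84) - E = -1/188 - 1*(-4902) = -1/188 + 4902 = 921575/188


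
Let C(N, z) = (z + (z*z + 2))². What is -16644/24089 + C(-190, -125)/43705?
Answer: 5788148438336/1052809745 ≈ 5497.8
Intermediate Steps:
C(N, z) = (2 + z + z²)² (C(N, z) = (z + (z² + 2))² = (z + (2 + z²))² = (2 + z + z²)²)
-16644/24089 + C(-190, -125)/43705 = -16644/24089 + (2 - 125 + (-125)²)²/43705 = -16644*1/24089 + (2 - 125 + 15625)²*(1/43705) = -16644/24089 + 15502²*(1/43705) = -16644/24089 + 240312004*(1/43705) = -16644/24089 + 240312004/43705 = 5788148438336/1052809745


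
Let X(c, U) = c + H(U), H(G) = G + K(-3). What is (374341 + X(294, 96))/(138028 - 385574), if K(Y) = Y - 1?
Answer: -374727/247546 ≈ -1.5138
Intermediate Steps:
K(Y) = -1 + Y
H(G) = -4 + G (H(G) = G + (-1 - 3) = G - 4 = -4 + G)
X(c, U) = -4 + U + c (X(c, U) = c + (-4 + U) = -4 + U + c)
(374341 + X(294, 96))/(138028 - 385574) = (374341 + (-4 + 96 + 294))/(138028 - 385574) = (374341 + 386)/(-247546) = 374727*(-1/247546) = -374727/247546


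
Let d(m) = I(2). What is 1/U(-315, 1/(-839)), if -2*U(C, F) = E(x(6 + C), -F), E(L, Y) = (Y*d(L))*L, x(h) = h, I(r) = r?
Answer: 839/309 ≈ 2.7152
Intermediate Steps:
d(m) = 2
E(L, Y) = 2*L*Y (E(L, Y) = (Y*2)*L = (2*Y)*L = 2*L*Y)
U(C, F) = F*(6 + C) (U(C, F) = -(6 + C)*(-F) = -(-1)*F*(6 + C) = F*(6 + C))
1/U(-315, 1/(-839)) = 1/((6 - 315)/(-839)) = 1/(-1/839*(-309)) = 1/(309/839) = 839/309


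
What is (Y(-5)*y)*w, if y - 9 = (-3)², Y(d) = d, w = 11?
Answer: -990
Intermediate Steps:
y = 18 (y = 9 + (-3)² = 9 + 9 = 18)
(Y(-5)*y)*w = -5*18*11 = -90*11 = -990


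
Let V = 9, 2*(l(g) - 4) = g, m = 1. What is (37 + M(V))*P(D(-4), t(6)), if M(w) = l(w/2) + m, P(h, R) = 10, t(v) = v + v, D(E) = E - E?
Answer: 885/2 ≈ 442.50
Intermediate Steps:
D(E) = 0
t(v) = 2*v
l(g) = 4 + g/2
M(w) = 5 + w/4 (M(w) = (4 + (w/2)/2) + 1 = (4 + w/4) + 1 = 5 + w/4)
(37 + M(V))*P(D(-4), t(6)) = (37 + (5 + (1/4)*9))*10 = (37 + (5 + 9/4))*10 = (37 + 29/4)*10 = (177/4)*10 = 885/2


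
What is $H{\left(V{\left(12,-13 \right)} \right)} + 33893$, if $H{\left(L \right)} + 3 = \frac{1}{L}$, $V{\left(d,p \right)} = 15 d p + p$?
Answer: $\frac{79743169}{2353} \approx 33890.0$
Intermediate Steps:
$V{\left(d,p \right)} = p + 15 d p$ ($V{\left(d,p \right)} = 15 d p + p = p + 15 d p$)
$H{\left(L \right)} = -3 + \frac{1}{L}$
$H{\left(V{\left(12,-13 \right)} \right)} + 33893 = \left(-3 + \frac{1}{\left(-13\right) \left(1 + 15 \cdot 12\right)}\right) + 33893 = \left(-3 + \frac{1}{\left(-13\right) \left(1 + 180\right)}\right) + 33893 = \left(-3 + \frac{1}{\left(-13\right) 181}\right) + 33893 = \left(-3 + \frac{1}{-2353}\right) + 33893 = \left(-3 - \frac{1}{2353}\right) + 33893 = - \frac{7060}{2353} + 33893 = \frac{79743169}{2353}$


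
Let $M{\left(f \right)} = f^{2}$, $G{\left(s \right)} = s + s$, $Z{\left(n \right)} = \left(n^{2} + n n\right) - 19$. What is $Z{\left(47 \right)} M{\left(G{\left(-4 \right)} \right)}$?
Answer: $281536$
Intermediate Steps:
$Z{\left(n \right)} = -19 + 2 n^{2}$ ($Z{\left(n \right)} = \left(n^{2} + n^{2}\right) - 19 = 2 n^{2} - 19 = -19 + 2 n^{2}$)
$G{\left(s \right)} = 2 s$
$Z{\left(47 \right)} M{\left(G{\left(-4 \right)} \right)} = \left(-19 + 2 \cdot 47^{2}\right) \left(2 \left(-4\right)\right)^{2} = \left(-19 + 2 \cdot 2209\right) \left(-8\right)^{2} = \left(-19 + 4418\right) 64 = 4399 \cdot 64 = 281536$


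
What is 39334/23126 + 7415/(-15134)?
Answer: 211900733/174994442 ≈ 1.2109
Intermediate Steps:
39334/23126 + 7415/(-15134) = 39334*(1/23126) + 7415*(-1/15134) = 19667/11563 - 7415/15134 = 211900733/174994442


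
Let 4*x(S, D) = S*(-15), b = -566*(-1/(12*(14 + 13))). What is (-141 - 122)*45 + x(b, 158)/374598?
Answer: -957607344695/80913168 ≈ -11835.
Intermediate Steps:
b = 283/162 (b = -566/(27*(-12)) = -566/(-324) = -566*(-1/324) = 283/162 ≈ 1.7469)
x(S, D) = -15*S/4 (x(S, D) = (S*(-15))/4 = (-15*S)/4 = -15*S/4)
(-141 - 122)*45 + x(b, 158)/374598 = (-141 - 122)*45 - 15/4*283/162/374598 = -263*45 - 1415/216*1/374598 = -11835 - 1415/80913168 = -957607344695/80913168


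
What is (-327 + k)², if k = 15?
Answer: 97344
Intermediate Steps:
(-327 + k)² = (-327 + 15)² = (-312)² = 97344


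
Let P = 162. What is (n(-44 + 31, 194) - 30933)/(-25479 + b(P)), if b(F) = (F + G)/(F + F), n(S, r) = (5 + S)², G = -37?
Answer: 10001556/8255071 ≈ 1.2116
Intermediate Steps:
b(F) = (-37 + F)/(2*F) (b(F) = (F - 37)/(F + F) = (-37 + F)/((2*F)) = (-37 + F)*(1/(2*F)) = (-37 + F)/(2*F))
(n(-44 + 31, 194) - 30933)/(-25479 + b(P)) = ((5 + (-44 + 31))² - 30933)/(-25479 + (½)*(-37 + 162)/162) = ((5 - 13)² - 30933)/(-25479 + (½)*(1/162)*125) = ((-8)² - 30933)/(-25479 + 125/324) = (64 - 30933)/(-8255071/324) = -30869*(-324/8255071) = 10001556/8255071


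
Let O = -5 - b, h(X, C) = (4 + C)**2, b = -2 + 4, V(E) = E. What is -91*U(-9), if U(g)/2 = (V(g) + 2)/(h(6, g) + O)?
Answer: 637/9 ≈ 70.778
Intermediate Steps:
b = 2
O = -7 (O = -5 - 1*2 = -5 - 2 = -7)
U(g) = 2*(2 + g)/(-7 + (4 + g)**2) (U(g) = 2*((g + 2)/((4 + g)**2 - 7)) = 2*((2 + g)/(-7 + (4 + g)**2)) = 2*(2 + g)/(-7 + (4 + g)**2))
-91*U(-9) = -182*(2 - 9)/(-7 + (4 - 9)**2) = -182*(-7)/(-7 + (-5)**2) = -182*(-7)/(-7 + 25) = -182*(-7)/18 = -91*(-7/9) = 637/9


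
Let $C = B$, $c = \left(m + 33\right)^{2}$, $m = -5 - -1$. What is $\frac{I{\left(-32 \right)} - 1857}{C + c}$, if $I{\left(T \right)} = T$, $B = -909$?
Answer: $\frac{1889}{68} \approx 27.779$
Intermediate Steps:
$m = -4$ ($m = -5 + 1 = -4$)
$c = 841$ ($c = \left(-4 + 33\right)^{2} = 29^{2} = 841$)
$C = -909$
$\frac{I{\left(-32 \right)} - 1857}{C + c} = \frac{-32 - 1857}{-909 + 841} = - \frac{1889}{-68} = \left(-1889\right) \left(- \frac{1}{68}\right) = \frac{1889}{68}$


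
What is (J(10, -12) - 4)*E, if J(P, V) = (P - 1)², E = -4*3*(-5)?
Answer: 4620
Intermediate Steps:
E = 60 (E = -12*(-5) = 60)
J(P, V) = (-1 + P)²
(J(10, -12) - 4)*E = ((-1 + 10)² - 4)*60 = (9² - 4)*60 = (81 - 4)*60 = 77*60 = 4620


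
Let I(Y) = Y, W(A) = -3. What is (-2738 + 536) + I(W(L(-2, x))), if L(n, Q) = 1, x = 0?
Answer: -2205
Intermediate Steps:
(-2738 + 536) + I(W(L(-2, x))) = (-2738 + 536) - 3 = -2202 - 3 = -2205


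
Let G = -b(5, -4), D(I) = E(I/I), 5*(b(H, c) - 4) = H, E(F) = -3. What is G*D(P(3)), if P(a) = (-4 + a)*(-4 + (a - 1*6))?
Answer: 15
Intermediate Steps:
P(a) = (-10 + a)*(-4 + a) (P(a) = (-4 + a)*(-4 + (a - 6)) = (-4 + a)*(-4 + (-6 + a)) = (-4 + a)*(-10 + a) = (-10 + a)*(-4 + a))
b(H, c) = 4 + H/5
D(I) = -3
G = -5 (G = -(4 + (⅕)*5) = -(4 + 1) = -1*5 = -5)
G*D(P(3)) = -5*(-3) = 15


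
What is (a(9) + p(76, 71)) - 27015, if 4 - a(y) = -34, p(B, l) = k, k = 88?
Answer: -26889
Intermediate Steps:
p(B, l) = 88
a(y) = 38 (a(y) = 4 - 1*(-34) = 4 + 34 = 38)
(a(9) + p(76, 71)) - 27015 = (38 + 88) - 27015 = 126 - 27015 = -26889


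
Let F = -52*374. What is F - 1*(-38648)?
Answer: 19200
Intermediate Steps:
F = -19448
F - 1*(-38648) = -19448 - 1*(-38648) = -19448 + 38648 = 19200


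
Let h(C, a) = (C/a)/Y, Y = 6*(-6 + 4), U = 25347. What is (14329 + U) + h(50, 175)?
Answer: 1666391/42 ≈ 39676.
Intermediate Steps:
Y = -12 (Y = 6*(-2) = -12)
h(C, a) = -C/(12*a) (h(C, a) = (C/a)/(-12) = (C/a)*(-1/12) = -C/(12*a))
(14329 + U) + h(50, 175) = (14329 + 25347) - 1/12*50/175 = 39676 - 1/12*50*1/175 = 39676 - 1/42 = 1666391/42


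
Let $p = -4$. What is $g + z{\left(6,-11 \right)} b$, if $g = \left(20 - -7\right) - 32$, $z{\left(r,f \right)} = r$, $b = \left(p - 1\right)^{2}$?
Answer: $145$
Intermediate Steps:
$b = 25$ ($b = \left(-4 - 1\right)^{2} = \left(-5\right)^{2} = 25$)
$g = -5$ ($g = \left(20 + 7\right) - 32 = 27 - 32 = -5$)
$g + z{\left(6,-11 \right)} b = -5 + 6 \cdot 25 = -5 + 150 = 145$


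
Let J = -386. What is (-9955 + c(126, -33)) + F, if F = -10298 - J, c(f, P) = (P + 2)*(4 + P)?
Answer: -18968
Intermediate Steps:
c(f, P) = (2 + P)*(4 + P)
F = -9912 (F = -10298 - 1*(-386) = -10298 + 386 = -9912)
(-9955 + c(126, -33)) + F = (-9955 + (8 + (-33)**2 + 6*(-33))) - 9912 = (-9955 + (8 + 1089 - 198)) - 9912 = (-9955 + 899) - 9912 = -9056 - 9912 = -18968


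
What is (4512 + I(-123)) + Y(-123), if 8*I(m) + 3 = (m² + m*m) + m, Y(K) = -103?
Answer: 16351/2 ≈ 8175.5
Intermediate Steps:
I(m) = -3/8 + m²/4 + m/8 (I(m) = -3/8 + ((m² + m*m) + m)/8 = -3/8 + ((m² + m²) + m)/8 = -3/8 + (2*m² + m)/8 = -3/8 + (m + 2*m²)/8 = -3/8 + (m²/4 + m/8) = -3/8 + m²/4 + m/8)
(4512 + I(-123)) + Y(-123) = (4512 + (-3/8 + (¼)*(-123)² + (⅛)*(-123))) - 103 = (4512 + (-3/8 + (¼)*15129 - 123/8)) - 103 = (4512 + (-3/8 + 15129/4 - 123/8)) - 103 = (4512 + 7533/2) - 103 = 16557/2 - 103 = 16351/2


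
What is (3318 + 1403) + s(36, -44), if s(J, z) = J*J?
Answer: 6017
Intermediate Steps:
s(J, z) = J²
(3318 + 1403) + s(36, -44) = (3318 + 1403) + 36² = 4721 + 1296 = 6017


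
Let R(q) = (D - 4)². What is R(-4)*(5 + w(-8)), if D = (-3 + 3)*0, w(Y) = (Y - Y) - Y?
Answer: 208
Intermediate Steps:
w(Y) = -Y (w(Y) = 0 - Y = -Y)
D = 0 (D = 0*0 = 0)
R(q) = 16 (R(q) = (0 - 4)² = (-4)² = 16)
R(-4)*(5 + w(-8)) = 16*(5 - 1*(-8)) = 16*(5 + 8) = 16*13 = 208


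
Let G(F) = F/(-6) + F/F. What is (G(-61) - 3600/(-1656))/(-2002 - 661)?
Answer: -1841/367494 ≈ -0.0050096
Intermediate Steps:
G(F) = 1 - F/6 (G(F) = F*(-⅙) + 1 = -F/6 + 1 = 1 - F/6)
(G(-61) - 3600/(-1656))/(-2002 - 661) = ((1 - ⅙*(-61)) - 3600/(-1656))/(-2002 - 661) = ((1 + 61/6) - 3600*(-1/1656))/(-2663) = (67/6 + 50/23)*(-1/2663) = (1841/138)*(-1/2663) = -1841/367494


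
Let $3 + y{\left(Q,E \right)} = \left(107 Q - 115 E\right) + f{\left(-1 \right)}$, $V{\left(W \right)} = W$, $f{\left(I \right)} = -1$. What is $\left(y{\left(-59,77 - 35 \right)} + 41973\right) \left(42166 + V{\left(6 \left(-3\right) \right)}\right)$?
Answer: $1299254248$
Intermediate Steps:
$y{\left(Q,E \right)} = -4 - 115 E + 107 Q$ ($y{\left(Q,E \right)} = -3 - \left(1 - 107 Q + 115 E\right) = -4 - 115 E + 107 Q$)
$\left(y{\left(-59,77 - 35 \right)} + 41973\right) \left(42166 + V{\left(6 \left(-3\right) \right)}\right) = \left(\left(-4 - 115 \left(77 - 35\right) + 107 \left(-59\right)\right) + 41973\right) \left(42166 + 6 \left(-3\right)\right) = \left(\left(-4 - 4830 - 6313\right) + 41973\right) \left(42166 - 18\right) = \left(\left(-4 - 4830 - 6313\right) + 41973\right) 42148 = \left(-11147 + 41973\right) 42148 = 30826 \cdot 42148 = 1299254248$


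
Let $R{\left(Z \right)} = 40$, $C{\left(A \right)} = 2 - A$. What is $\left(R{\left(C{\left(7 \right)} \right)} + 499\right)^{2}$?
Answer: $290521$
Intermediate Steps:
$\left(R{\left(C{\left(7 \right)} \right)} + 499\right)^{2} = \left(40 + 499\right)^{2} = 539^{2} = 290521$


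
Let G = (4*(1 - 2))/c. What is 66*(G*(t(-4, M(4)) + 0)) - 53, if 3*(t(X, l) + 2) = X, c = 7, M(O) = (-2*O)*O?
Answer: 509/7 ≈ 72.714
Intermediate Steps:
M(O) = -2*O**2
t(X, l) = -2 + X/3
G = -4/7 (G = (4*(1 - 2))/7 = (4*(-1))*(1/7) = -4*1/7 = -4/7 ≈ -0.57143)
66*(G*(t(-4, M(4)) + 0)) - 53 = 66*(-4*((-2 + (1/3)*(-4)) + 0)/7) - 53 = 66*(-4*((-2 - 4/3) + 0)/7) - 53 = 66*(-4*(-10/3 + 0)/7) - 53 = 66*(-4/7*(-10/3)) - 53 = 66*(40/21) - 53 = 880/7 - 53 = 509/7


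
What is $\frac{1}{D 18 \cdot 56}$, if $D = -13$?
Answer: $- \frac{1}{13104} \approx -7.6313 \cdot 10^{-5}$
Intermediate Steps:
$\frac{1}{D 18 \cdot 56} = \frac{1}{\left(-13\right) 18 \cdot 56} = \frac{1}{\left(-234\right) 56} = \frac{1}{-13104} = - \frac{1}{13104}$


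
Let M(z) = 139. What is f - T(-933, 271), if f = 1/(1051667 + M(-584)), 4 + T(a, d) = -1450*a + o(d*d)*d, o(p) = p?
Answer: -22356512024741/1051806 ≈ -2.1255e+7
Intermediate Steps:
T(a, d) = -4 + d**3 - 1450*a (T(a, d) = -4 + (-1450*a + (d*d)*d) = -4 + (-1450*a + d**2*d) = -4 + (-1450*a + d**3) = -4 + (d**3 - 1450*a) = -4 + d**3 - 1450*a)
f = 1/1051806 (f = 1/(1051667 + 139) = 1/1051806 ≈ 9.5075e-7)
f - T(-933, 271) = 1/1051806 - (-4 + 271**3 - 1450*(-933)) = 1/1051806 - (-4 + 19902511 + 1352850) = 1/1051806 - 1*21255357 = 1/1051806 - 21255357 = -22356512024741/1051806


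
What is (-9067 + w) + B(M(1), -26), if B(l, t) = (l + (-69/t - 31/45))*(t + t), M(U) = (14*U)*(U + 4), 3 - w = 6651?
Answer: -875573/45 ≈ -19457.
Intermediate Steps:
w = -6648 (w = 3 - 1*6651 = 3 - 6651 = -6648)
M(U) = 14*U*(4 + U) (M(U) = (14*U)*(4 + U) = 14*U*(4 + U))
B(l, t) = 2*t*(-31/45 + l - 69/t) (B(l, t) = (l + (-69/t - 31*1/45))*(2*t) = (l + (-69/t - 31/45))*(2*t) = (l + (-31/45 - 69/t))*(2*t) = (-31/45 + l - 69/t)*(2*t) = 2*t*(-31/45 + l - 69/t))
(-9067 + w) + B(M(1), -26) = (-9067 - 6648) + (-138 - 62/45*(-26) + 2*(14*1*(4 + 1))*(-26)) = -15715 + (-138 + 1612/45 + 2*(14*1*5)*(-26)) = -15715 + (-138 + 1612/45 + 2*70*(-26)) = -15715 + (-138 + 1612/45 - 3640) = -15715 - 168398/45 = -875573/45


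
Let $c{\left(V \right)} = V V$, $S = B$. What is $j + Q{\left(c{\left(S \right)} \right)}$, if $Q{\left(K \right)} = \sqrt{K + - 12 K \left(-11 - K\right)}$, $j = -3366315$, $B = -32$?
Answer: $-3366315 + 32 \sqrt{12421} \approx -3.3627 \cdot 10^{6}$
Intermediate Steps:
$S = -32$
$c{\left(V \right)} = V^{2}$
$Q{\left(K \right)} = \sqrt{K - 12 K \left(-11 - K\right)}$
$j + Q{\left(c{\left(S \right)} \right)} = -3366315 + \sqrt{\left(-32\right)^{2} \left(133 + 12 \left(-32\right)^{2}\right)} = -3366315 + \sqrt{1024 \left(133 + 12 \cdot 1024\right)} = -3366315 + \sqrt{1024 \left(133 + 12288\right)} = -3366315 + \sqrt{1024 \cdot 12421} = -3366315 + \sqrt{12719104} = -3366315 + 32 \sqrt{12421}$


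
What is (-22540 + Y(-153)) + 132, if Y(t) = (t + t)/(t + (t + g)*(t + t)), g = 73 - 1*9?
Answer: -3966218/177 ≈ -22408.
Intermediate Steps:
g = 64 (g = 73 - 9 = 64)
Y(t) = 2*t/(t + 2*t*(64 + t)) (Y(t) = (t + t)/(t + (t + 64)*(t + t)) = (2*t)/(t + (64 + t)*(2*t)) = (2*t)/(t + 2*t*(64 + t)) = 2*t/(t + 2*t*(64 + t)))
(-22540 + Y(-153)) + 132 = (-22540 + 2/(129 + 2*(-153))) + 132 = (-22540 + 2/(129 - 306)) + 132 = (-22540 + 2/(-177)) + 132 = (-22540 + 2*(-1/177)) + 132 = (-22540 - 2/177) + 132 = -3989582/177 + 132 = -3966218/177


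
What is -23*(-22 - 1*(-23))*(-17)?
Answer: 391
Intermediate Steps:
-23*(-22 - 1*(-23))*(-17) = -23*(-22 + 23)*(-17) = -23*1*(-17) = -23*(-17) = 391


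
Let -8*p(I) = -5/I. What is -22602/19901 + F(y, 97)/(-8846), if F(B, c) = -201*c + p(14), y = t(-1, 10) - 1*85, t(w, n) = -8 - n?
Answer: 3009145865/2816707936 ≈ 1.0683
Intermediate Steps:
p(I) = 5/(8*I) (p(I) = -(-5)/(8*I) = 5/(8*I))
y = -103 (y = (-8 - 1*10) - 1*85 = (-8 - 10) - 85 = -18 - 85 = -103)
F(B, c) = 5/112 - 201*c (F(B, c) = -201*c + (5/8)/14 = -201*c + (5/8)*(1/14) = -201*c + 5/112 = 5/112 - 201*c)
-22602/19901 + F(y, 97)/(-8846) = -22602/19901 + (5/112 - 201*97)/(-8846) = -22602*1/19901 + (5/112 - 19497)*(-1/8846) = -22602/19901 - 2183659/112*(-1/8846) = -22602/19901 + 2183659/990752 = 3009145865/2816707936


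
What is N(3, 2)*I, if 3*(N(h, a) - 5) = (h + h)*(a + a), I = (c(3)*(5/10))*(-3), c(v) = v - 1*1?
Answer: -39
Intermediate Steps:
c(v) = -1 + v (c(v) = v - 1 = -1 + v)
I = -3 (I = ((-1 + 3)*(5/10))*(-3) = (2*(5*(⅒)))*(-3) = (2*(½))*(-3) = 1*(-3) = -3)
N(h, a) = 5 + 4*a*h/3 (N(h, a) = 5 + ((h + h)*(a + a))/3 = 5 + ((2*h)*(2*a))/3 = 5 + (4*a*h)/3 = 5 + 4*a*h/3)
N(3, 2)*I = (5 + (4/3)*2*3)*(-3) = (5 + 8)*(-3) = 13*(-3) = -39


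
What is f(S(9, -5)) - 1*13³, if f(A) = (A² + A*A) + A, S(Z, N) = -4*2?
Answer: -2077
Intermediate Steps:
S(Z, N) = -8
f(A) = A + 2*A² (f(A) = (A² + A²) + A = 2*A² + A = A + 2*A²)
f(S(9, -5)) - 1*13³ = -8*(1 + 2*(-8)) - 1*13³ = -8*(1 - 16) - 1*2197 = -8*(-15) - 2197 = 120 - 2197 = -2077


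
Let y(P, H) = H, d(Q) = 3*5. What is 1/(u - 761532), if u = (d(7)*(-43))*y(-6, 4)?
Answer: -1/764112 ≈ -1.3087e-6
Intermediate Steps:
d(Q) = 15
u = -2580 (u = (15*(-43))*4 = -645*4 = -2580)
1/(u - 761532) = 1/(-2580 - 761532) = 1/(-764112) = -1/764112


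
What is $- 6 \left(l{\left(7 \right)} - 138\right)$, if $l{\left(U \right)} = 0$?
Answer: $828$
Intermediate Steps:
$- 6 \left(l{\left(7 \right)} - 138\right) = - 6 \left(0 - 138\right) = \left(-6\right) \left(-138\right) = 828$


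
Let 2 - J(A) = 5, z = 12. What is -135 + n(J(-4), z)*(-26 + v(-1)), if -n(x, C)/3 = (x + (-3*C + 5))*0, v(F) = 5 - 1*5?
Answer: -135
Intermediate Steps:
J(A) = -3 (J(A) = 2 - 1*5 = 2 - 5 = -3)
v(F) = 0 (v(F) = 5 - 5 = 0)
n(x, C) = 0 (n(x, C) = -3*(x + (-3*C + 5))*0 = -3*(x + (5 - 3*C))*0 = -3*(5 + x - 3*C)*0 = -3*0 = 0)
-135 + n(J(-4), z)*(-26 + v(-1)) = -135 + 0*(-26 + 0) = -135 + 0*(-26) = -135 + 0 = -135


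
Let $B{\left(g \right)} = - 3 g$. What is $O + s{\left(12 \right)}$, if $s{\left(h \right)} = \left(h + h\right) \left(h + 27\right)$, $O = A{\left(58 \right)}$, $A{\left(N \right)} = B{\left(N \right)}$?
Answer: $762$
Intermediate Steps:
$A{\left(N \right)} = - 3 N$
$O = -174$ ($O = \left(-3\right) 58 = -174$)
$s{\left(h \right)} = 2 h \left(27 + h\right)$
$O + s{\left(12 \right)} = -174 + 2 \cdot 12 \left(27 + 12\right) = -174 + 2 \cdot 12 \cdot 39 = -174 + 936 = 762$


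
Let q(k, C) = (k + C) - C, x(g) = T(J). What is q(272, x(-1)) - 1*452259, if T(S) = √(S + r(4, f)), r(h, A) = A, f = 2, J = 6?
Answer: -451987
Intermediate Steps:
T(S) = √(2 + S) (T(S) = √(S + 2) = √(2 + S))
x(g) = 2*√2 (x(g) = √(2 + 6) = √8 = 2*√2)
q(k, C) = k (q(k, C) = (C + k) - C = k)
q(272, x(-1)) - 1*452259 = 272 - 1*452259 = 272 - 452259 = -451987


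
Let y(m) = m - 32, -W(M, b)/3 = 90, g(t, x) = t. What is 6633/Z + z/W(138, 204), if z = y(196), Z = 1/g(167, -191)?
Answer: 149540903/135 ≈ 1.1077e+6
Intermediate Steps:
W(M, b) = -270 (W(M, b) = -3*90 = -270)
Z = 1/167 ≈ 0.0059880
y(m) = -32 + m
z = 164 (z = -32 + 196 = 164)
6633/Z + z/W(138, 204) = 6633/(1/167) + 164/(-270) = 6633*167 + 164*(-1/270) = 1107711 - 82/135 = 149540903/135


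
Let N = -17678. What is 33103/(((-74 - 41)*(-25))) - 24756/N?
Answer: 328184167/25412125 ≈ 12.914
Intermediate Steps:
33103/(((-74 - 41)*(-25))) - 24756/N = 33103/(((-74 - 41)*(-25))) - 24756/(-17678) = 33103/((-115*(-25))) - 24756*(-1/17678) = 33103/2875 + 12378/8839 = 328184167/25412125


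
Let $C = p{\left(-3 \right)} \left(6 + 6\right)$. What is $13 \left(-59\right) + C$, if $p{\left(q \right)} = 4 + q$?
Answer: $-755$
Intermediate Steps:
$C = 12$ ($C = \left(4 - 3\right) \left(6 + 6\right) = 1 \cdot 12 = 12$)
$13 \left(-59\right) + C = 13 \left(-59\right) + 12 = -767 + 12 = -755$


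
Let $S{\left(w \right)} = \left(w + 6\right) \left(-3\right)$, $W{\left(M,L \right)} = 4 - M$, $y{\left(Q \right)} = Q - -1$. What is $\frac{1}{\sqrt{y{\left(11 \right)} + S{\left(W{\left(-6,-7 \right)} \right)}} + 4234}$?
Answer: $\frac{2117}{8963396} - \frac{3 i}{8963396} \approx 0.00023618 - 3.3469 \cdot 10^{-7} i$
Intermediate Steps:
$y{\left(Q \right)} = 1 + Q$ ($y{\left(Q \right)} = Q + 1 = 1 + Q$)
$S{\left(w \right)} = -18 - 3 w$ ($S{\left(w \right)} = \left(6 + w\right) \left(-3\right) = -18 - 3 w$)
$\frac{1}{\sqrt{y{\left(11 \right)} + S{\left(W{\left(-6,-7 \right)} \right)}} + 4234} = \frac{1}{\sqrt{\left(1 + 11\right) - \left(18 + 3 \left(4 - -6\right)\right)} + 4234} = \frac{1}{\sqrt{12 - \left(18 + 3 \left(4 + 6\right)\right)} + 4234} = \frac{1}{\sqrt{12 - 48} + 4234} = \frac{1}{\sqrt{-36} + 4234} = \frac{1}{6 i + 4234} = \frac{1}{4234 + 6 i} = \frac{4234 - 6 i}{17926792}$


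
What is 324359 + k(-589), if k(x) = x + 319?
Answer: 324089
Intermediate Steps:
k(x) = 319 + x
324359 + k(-589) = 324359 + (319 - 589) = 324359 - 270 = 324089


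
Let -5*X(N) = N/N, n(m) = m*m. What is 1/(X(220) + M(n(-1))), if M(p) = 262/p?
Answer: 5/1309 ≈ 0.0038197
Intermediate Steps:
n(m) = m**2
X(N) = -1/5 (X(N) = -N/(5*N) = -1/5*1 = -1/5)
1/(X(220) + M(n(-1))) = 1/(-1/5 + 262/((-1)**2)) = 1/(-1/5 + 262/1) = 1/(-1/5 + 262*1) = 1/(-1/5 + 262) = 1/(1309/5) = 5/1309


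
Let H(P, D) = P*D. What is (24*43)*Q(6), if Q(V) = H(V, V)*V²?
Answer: 1337472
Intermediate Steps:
H(P, D) = D*P
Q(V) = V⁴ (Q(V) = (V*V)*V² = V²*V² = V⁴)
(24*43)*Q(6) = (24*43)*6⁴ = 1032*1296 = 1337472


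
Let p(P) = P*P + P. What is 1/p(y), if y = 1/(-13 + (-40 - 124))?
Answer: -31329/176 ≈ -178.01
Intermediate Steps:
y = -1/177 (y = 1/(-13 - 164) = 1/(-177) = -1/177 ≈ -0.0056497)
p(P) = P + P² (p(P) = P² + P = P + P²)
1/p(y) = 1/(-(1 - 1/177)/177) = 1/(-1/177*176/177) = 1/(-176/31329) = -31329/176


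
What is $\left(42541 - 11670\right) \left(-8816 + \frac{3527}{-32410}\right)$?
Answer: $- \frac{8820773515777}{32410} \approx -2.7216 \cdot 10^{8}$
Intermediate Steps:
$\left(42541 - 11670\right) \left(-8816 + \frac{3527}{-32410}\right) = 30871 \left(-8816 + 3527 \left(- \frac{1}{32410}\right)\right) = 30871 \left(-8816 - \frac{3527}{32410}\right) = 30871 \left(- \frac{285730087}{32410}\right) = - \frac{8820773515777}{32410}$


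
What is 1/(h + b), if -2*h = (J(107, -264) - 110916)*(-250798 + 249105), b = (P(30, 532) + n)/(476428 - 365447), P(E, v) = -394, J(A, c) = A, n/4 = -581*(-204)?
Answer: -221962/20819994366493 ≈ -1.0661e-8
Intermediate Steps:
n = 474096 (n = 4*(-581*(-204)) = 4*118524 = 474096)
b = 473702/110981 (b = (-394 + 474096)/(476428 - 365447) = 473702/110981 ≈ 4.2683)
h = -187599637/2 (h = -(107 - 110916)*(-250798 + 249105)/2 = -(-110809)*(-1693)/2 = -½*187599637 = -187599637/2 ≈ -9.3800e+7)
1/(h + b) = 1/(-187599637/2 + 473702/110981) = 1/(-20819994366493/221962) = -221962/20819994366493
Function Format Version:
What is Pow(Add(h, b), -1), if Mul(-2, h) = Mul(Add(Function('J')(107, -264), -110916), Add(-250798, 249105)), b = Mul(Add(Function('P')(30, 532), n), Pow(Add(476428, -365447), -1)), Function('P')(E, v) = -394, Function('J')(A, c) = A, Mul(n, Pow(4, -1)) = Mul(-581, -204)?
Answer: Rational(-221962, 20819994366493) ≈ -1.0661e-8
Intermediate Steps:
n = 474096 (n = Mul(4, Mul(-581, -204)) = Mul(4, 118524) = 474096)
b = Rational(473702, 110981) (b = Mul(Add(-394, 474096), Pow(Add(476428, -365447), -1)) = Mul(473702, Pow(110981, -1)) = Mul(473702, Rational(1, 110981)) = Rational(473702, 110981) ≈ 4.2683)
h = Rational(-187599637, 2) (h = Mul(Rational(-1, 2), Mul(Add(107, -110916), Add(-250798, 249105))) = Mul(Rational(-1, 2), Mul(-110809, -1693)) = Mul(Rational(-1, 2), 187599637) = Rational(-187599637, 2) ≈ -9.3800e+7)
Pow(Add(h, b), -1) = Pow(Add(Rational(-187599637, 2), Rational(473702, 110981)), -1) = Pow(Rational(-20819994366493, 221962), -1) = Rational(-221962, 20819994366493)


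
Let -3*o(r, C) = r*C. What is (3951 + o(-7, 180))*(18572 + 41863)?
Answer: 264161385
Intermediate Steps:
o(r, C) = -C*r/3 (o(r, C) = -r*C/3 = -C*r/3)
(3951 + o(-7, 180))*(18572 + 41863) = (3951 - 1/3*180*(-7))*(18572 + 41863) = (3951 + 420)*60435 = 4371*60435 = 264161385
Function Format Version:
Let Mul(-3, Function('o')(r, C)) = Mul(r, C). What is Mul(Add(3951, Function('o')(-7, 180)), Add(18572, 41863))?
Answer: 264161385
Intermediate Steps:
Function('o')(r, C) = Mul(Rational(-1, 3), C, r) (Function('o')(r, C) = Mul(Rational(-1, 3), Mul(r, C)) = Mul(Rational(-1, 3), Mul(C, r)) = Mul(Rational(-1, 3), C, r))
Mul(Add(3951, Function('o')(-7, 180)), Add(18572, 41863)) = Mul(Add(3951, Mul(Rational(-1, 3), 180, -7)), Add(18572, 41863)) = Mul(Add(3951, 420), 60435) = Mul(4371, 60435) = 264161385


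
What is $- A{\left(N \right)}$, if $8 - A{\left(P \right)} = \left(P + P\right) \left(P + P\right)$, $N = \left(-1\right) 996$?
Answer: $3968056$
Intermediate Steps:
$N = -996$
$A{\left(P \right)} = 8 - 4 P^{2}$ ($A{\left(P \right)} = 8 - \left(P + P\right) \left(P + P\right) = 8 - 2 P 2 P = 8 - 4 P^{2}$)
$- A{\left(N \right)} = - (8 - 4 \left(-996\right)^{2}) = - (8 - 3968064) = \left(-1\right) \left(-3968056\right) = 3968056$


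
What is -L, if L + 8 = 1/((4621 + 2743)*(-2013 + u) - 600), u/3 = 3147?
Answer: 437593535/54699192 ≈ 8.0000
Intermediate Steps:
u = 9441 (u = 3*3147 = 9441)
L = -437593535/54699192 (L = -8 + 1/((4621 + 2743)*(-2013 + 9441) - 600) = -8 + 1/(7364*7428 - 600) = -8 + 1/(54699792 - 600) = -8 + 1/54699192 = -437593535/54699192 ≈ -8.0000)
-L = -1*(-437593535/54699192) = 437593535/54699192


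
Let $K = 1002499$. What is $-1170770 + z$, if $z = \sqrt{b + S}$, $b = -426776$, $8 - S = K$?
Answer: $-1170770 + i \sqrt{1429267} \approx -1.1708 \cdot 10^{6} + 1195.5 i$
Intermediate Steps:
$S = -1002491$ ($S = 8 - 1002499 = -1002491$)
$z = i \sqrt{1429267}$ ($z = \sqrt{-426776 - 1002491} = \sqrt{-1429267} = i \sqrt{1429267} \approx 1195.5 i$)
$-1170770 + z = -1170770 + i \sqrt{1429267}$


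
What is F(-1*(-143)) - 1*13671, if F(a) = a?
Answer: -13528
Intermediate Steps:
F(-1*(-143)) - 1*13671 = -1*(-143) - 1*13671 = 143 - 13671 = -13528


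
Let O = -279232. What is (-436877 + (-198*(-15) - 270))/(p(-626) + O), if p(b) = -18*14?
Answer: 434177/279484 ≈ 1.5535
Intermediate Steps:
p(b) = -252
(-436877 + (-198*(-15) - 270))/(p(-626) + O) = (-436877 + (-198*(-15) - 270))/(-252 - 279232) = (-436877 + (2970 - 270))/(-279484) = (-436877 + 2700)*(-1/279484) = -434177*(-1/279484) = 434177/279484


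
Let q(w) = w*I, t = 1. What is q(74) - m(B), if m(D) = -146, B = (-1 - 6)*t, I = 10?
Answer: 886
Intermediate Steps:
q(w) = 10*w (q(w) = w*10 = 10*w)
B = -7 (B = (-1 - 6)*1 = -7*1 = -7)
q(74) - m(B) = 10*74 - 1*(-146) = 740 + 146 = 886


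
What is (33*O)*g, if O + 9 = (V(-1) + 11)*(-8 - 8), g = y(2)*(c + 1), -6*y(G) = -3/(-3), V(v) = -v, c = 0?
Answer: 2211/2 ≈ 1105.5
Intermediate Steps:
y(G) = -⅙ (y(G) = -(-1)/(2*(-3)) = -(-1)*(-1)/(2*3) = -⅙*1 = -⅙)
g = -⅙ (g = -(0 + 1)/6 = -⅙*1 = -⅙ ≈ -0.16667)
O = -201 (O = -9 + (-1*(-1) + 11)*(-8 - 8) = -9 + (1 + 11)*(-16) = -9 + 12*(-16) = -9 - 192 = -201)
(33*O)*g = (33*(-201))*(-⅙) = -6633*(-⅙) = 2211/2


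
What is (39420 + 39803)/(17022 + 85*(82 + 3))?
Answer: 79223/24247 ≈ 3.2673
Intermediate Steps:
(39420 + 39803)/(17022 + 85*(82 + 3)) = 79223/(17022 + 85*85) = 79223/(17022 + 7225) = 79223/24247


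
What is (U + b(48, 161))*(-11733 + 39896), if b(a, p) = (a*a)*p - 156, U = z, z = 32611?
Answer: 11360926037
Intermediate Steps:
U = 32611
b(a, p) = -156 + p*a² (b(a, p) = a²*p - 156 = p*a² - 156 = -156 + p*a²)
(U + b(48, 161))*(-11733 + 39896) = (32611 + (-156 + 161*48²))*(-11733 + 39896) = (32611 + (-156 + 161*2304))*28163 = (32611 + (-156 + 370944))*28163 = (32611 + 370788)*28163 = 403399*28163 = 11360926037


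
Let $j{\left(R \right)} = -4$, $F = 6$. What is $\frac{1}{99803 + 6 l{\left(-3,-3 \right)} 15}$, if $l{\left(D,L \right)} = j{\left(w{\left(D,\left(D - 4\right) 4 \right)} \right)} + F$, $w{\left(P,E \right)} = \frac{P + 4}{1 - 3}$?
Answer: $\frac{1}{99983} \approx 1.0002 \cdot 10^{-5}$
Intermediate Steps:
$w{\left(P,E \right)} = -2 - \frac{P}{2}$ ($w{\left(P,E \right)} = \frac{4 + P}{-2} = \left(4 + P\right) \left(- \frac{1}{2}\right) = -2 - \frac{P}{2}$)
$l{\left(D,L \right)} = 2$ ($l{\left(D,L \right)} = -4 + 6 = 2$)
$\frac{1}{99803 + 6 l{\left(-3,-3 \right)} 15} = \frac{1}{99803 + 6 \cdot 2 \cdot 15} = \frac{1}{99803 + 12 \cdot 15} = \frac{1}{99803 + 180} = \frac{1}{99983}$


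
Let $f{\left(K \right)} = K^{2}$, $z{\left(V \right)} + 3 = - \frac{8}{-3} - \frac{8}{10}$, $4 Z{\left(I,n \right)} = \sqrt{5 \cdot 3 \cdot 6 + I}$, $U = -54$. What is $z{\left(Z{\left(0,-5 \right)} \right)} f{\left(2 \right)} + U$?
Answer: $- \frac{878}{15} \approx -58.533$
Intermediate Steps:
$Z{\left(I,n \right)} = \frac{\sqrt{90 + I}}{4}$ ($Z{\left(I,n \right)} = \frac{\sqrt{5 \cdot 3 \cdot 6 + I}}{4} = \frac{\sqrt{15 \cdot 6 + I}}{4} = \frac{\sqrt{90 + I}}{4}$)
$z{\left(V \right)} = - \frac{17}{15}$ ($z{\left(V \right)} = -3 - \left(- \frac{8}{3} + \frac{4}{5}\right) = -3 - - \frac{28}{15} = -3 + \left(\frac{8}{3} - \frac{4}{5}\right) = -3 + \frac{28}{15} = - \frac{17}{15}$)
$z{\left(Z{\left(0,-5 \right)} \right)} f{\left(2 \right)} + U = - \frac{17 \cdot 2^{2}}{15} - 54 = \left(- \frac{17}{15}\right) 4 - 54 = - \frac{68}{15} - 54 = - \frac{878}{15}$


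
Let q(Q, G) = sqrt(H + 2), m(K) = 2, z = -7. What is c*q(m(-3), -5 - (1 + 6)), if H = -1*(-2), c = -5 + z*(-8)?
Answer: 102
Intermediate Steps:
c = 51 (c = -5 - 7*(-8) = -5 + 56 = 51)
H = 2
q(Q, G) = 2 (q(Q, G) = sqrt(2 + 2) = sqrt(4) = 2)
c*q(m(-3), -5 - (1 + 6)) = 51*2 = 102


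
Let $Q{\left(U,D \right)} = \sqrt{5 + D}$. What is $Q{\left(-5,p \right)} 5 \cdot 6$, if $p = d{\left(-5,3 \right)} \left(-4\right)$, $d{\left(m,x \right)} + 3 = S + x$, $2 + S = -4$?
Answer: $30 \sqrt{29} \approx 161.55$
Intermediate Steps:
$S = -6$ ($S = -2 - 4 = -6$)
$d{\left(m,x \right)} = -9 + x$ ($d{\left(m,x \right)} = -3 + \left(-6 + x\right) = -9 + x$)
$p = 24$ ($p = \left(-9 + 3\right) \left(-4\right) = \left(-6\right) \left(-4\right) = 24$)
$Q{\left(-5,p \right)} 5 \cdot 6 = \sqrt{5 + 24} \cdot 5 \cdot 6 = \sqrt{29} \cdot 5 \cdot 6 = 5 \sqrt{29} \cdot 6 = 30 \sqrt{29}$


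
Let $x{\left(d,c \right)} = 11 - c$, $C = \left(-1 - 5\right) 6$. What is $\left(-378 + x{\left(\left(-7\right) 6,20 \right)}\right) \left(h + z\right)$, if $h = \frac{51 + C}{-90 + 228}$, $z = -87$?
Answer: $\frac{1546839}{46} \approx 33627.0$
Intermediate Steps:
$C = -36$ ($C = \left(-6\right) 6 = -36$)
$h = \frac{5}{46}$ ($h = \frac{51 - 36}{-90 + 228} = \frac{15}{138} = 15 \cdot \frac{1}{138} = \frac{5}{46} \approx 0.1087$)
$\left(-378 + x{\left(\left(-7\right) 6,20 \right)}\right) \left(h + z\right) = \left(-378 + \left(11 - 20\right)\right) \left(\frac{5}{46} - 87\right) = \left(-378 + \left(11 - 20\right)\right) \left(- \frac{3997}{46}\right) = \left(-378 - 9\right) \left(- \frac{3997}{46}\right) = \left(-387\right) \left(- \frac{3997}{46}\right) = \frac{1546839}{46}$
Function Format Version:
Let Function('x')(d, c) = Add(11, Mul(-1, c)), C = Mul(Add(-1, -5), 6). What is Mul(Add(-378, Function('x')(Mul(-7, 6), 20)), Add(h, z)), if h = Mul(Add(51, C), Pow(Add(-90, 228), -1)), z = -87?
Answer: Rational(1546839, 46) ≈ 33627.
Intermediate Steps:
C = -36 (C = Mul(-6, 6) = -36)
h = Rational(5, 46) (h = Mul(Add(51, -36), Pow(Add(-90, 228), -1)) = Mul(15, Pow(138, -1)) = Mul(15, Rational(1, 138)) = Rational(5, 46) ≈ 0.10870)
Mul(Add(-378, Function('x')(Mul(-7, 6), 20)), Add(h, z)) = Mul(Add(-378, Add(11, Mul(-1, 20))), Add(Rational(5, 46), -87)) = Mul(Add(-378, Add(11, -20)), Rational(-3997, 46)) = Mul(Add(-378, -9), Rational(-3997, 46)) = Mul(-387, Rational(-3997, 46)) = Rational(1546839, 46)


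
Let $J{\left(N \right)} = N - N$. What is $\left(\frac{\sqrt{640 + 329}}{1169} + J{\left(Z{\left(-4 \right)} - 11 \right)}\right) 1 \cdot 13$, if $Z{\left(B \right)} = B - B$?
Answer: $\frac{13 \sqrt{969}}{1169} \approx 0.34617$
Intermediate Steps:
$Z{\left(B \right)} = 0$
$J{\left(N \right)} = 0$
$\left(\frac{\sqrt{640 + 329}}{1169} + J{\left(Z{\left(-4 \right)} - 11 \right)}\right) 1 \cdot 13 = \left(\frac{\sqrt{640 + 329}}{1169} + 0\right) 1 \cdot 13 = \left(\sqrt{969} \cdot \frac{1}{1169} + 0\right) 13 = \left(\frac{\sqrt{969}}{1169} + 0\right) 13 = \frac{\sqrt{969}}{1169} \cdot 13 = \frac{13 \sqrt{969}}{1169}$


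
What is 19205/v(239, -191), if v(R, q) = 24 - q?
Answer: 3841/43 ≈ 89.326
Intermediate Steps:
19205/v(239, -191) = 19205/(24 - 1*(-191)) = 19205/(24 + 191) = 19205/215 = 19205*(1/215) = 3841/43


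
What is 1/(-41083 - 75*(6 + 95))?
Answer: -1/48658 ≈ -2.0552e-5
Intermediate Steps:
1/(-41083 - 75*(6 + 95)) = 1/(-41083 - 75*101) = 1/(-41083 - 7575) = 1/(-48658) = -1/48658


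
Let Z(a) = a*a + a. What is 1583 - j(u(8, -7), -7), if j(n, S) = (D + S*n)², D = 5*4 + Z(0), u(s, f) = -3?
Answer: -98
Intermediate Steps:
Z(a) = a + a² (Z(a) = a² + a = a + a²)
D = 20 (D = 5*4 + 0*(1 + 0) = 20 + 0*1 = 20 + 0 = 20)
j(n, S) = (20 + S*n)²
1583 - j(u(8, -7), -7) = 1583 - (20 - 7*(-3))² = 1583 - (20 + 21)² = 1583 - 1*41² = 1583 - 1*1681 = 1583 - 1681 = -98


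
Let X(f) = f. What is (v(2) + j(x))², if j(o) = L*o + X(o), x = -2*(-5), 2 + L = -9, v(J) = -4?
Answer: 10816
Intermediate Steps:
L = -11 (L = -2 - 9 = -11)
x = 10
j(o) = -10*o (j(o) = -11*o + o = -10*o)
(v(2) + j(x))² = (-4 - 10*10)² = (-4 - 100)² = (-104)² = 10816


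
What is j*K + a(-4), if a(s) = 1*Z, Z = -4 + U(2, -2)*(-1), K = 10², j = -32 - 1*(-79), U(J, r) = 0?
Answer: 4696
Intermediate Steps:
j = 47 (j = -32 + 79 = 47)
K = 100
Z = -4 (Z = -4 + 0*(-1) = -4 + 0 = -4)
a(s) = -4 (a(s) = 1*(-4) = -4)
j*K + a(-4) = 47*100 - 4 = 4700 - 4 = 4696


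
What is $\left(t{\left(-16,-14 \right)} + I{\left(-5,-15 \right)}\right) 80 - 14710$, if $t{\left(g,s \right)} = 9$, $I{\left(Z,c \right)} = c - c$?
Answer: $-13990$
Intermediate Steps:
$I{\left(Z,c \right)} = 0$
$\left(t{\left(-16,-14 \right)} + I{\left(-5,-15 \right)}\right) 80 - 14710 = \left(9 + 0\right) 80 - 14710 = 9 \cdot 80 - 14710 = 720 - 14710 = -13990$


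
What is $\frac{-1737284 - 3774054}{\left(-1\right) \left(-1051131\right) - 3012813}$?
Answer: $\frac{2755669}{980841} \approx 2.8095$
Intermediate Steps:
$\frac{-1737284 - 3774054}{\left(-1\right) \left(-1051131\right) - 3012813} = - \frac{5511338}{1051131 - 3012813} = - \frac{5511338}{-1961682} = \left(-5511338\right) \left(- \frac{1}{1961682}\right) = \frac{2755669}{980841}$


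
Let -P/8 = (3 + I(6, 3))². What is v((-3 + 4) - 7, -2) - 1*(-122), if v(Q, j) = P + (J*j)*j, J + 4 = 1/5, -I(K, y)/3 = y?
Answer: -906/5 ≈ -181.20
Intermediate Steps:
I(K, y) = -3*y
J = -19/5 (J = -4 + 1/5 = -4 + ⅕ = -19/5 ≈ -3.8000)
P = -288 (P = -8*(3 - 3*3)² = -8*(3 - 9)² = -8*(-6)² = -8*36 = -288)
v(Q, j) = -288 - 19*j²/5 (v(Q, j) = -288 + (-19*j/5)*j = -288 - 19*j²/5)
v((-3 + 4) - 7, -2) - 1*(-122) = (-288 - 19/5*(-2)²) - 1*(-122) = (-288 - 19/5*4) + 122 = (-288 - 76/5) + 122 = -1516/5 + 122 = -906/5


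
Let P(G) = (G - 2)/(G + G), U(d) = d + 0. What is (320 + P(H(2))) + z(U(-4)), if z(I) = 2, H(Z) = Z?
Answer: 322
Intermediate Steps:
U(d) = d
P(G) = (-2 + G)/(2*G) (P(G) = (-2 + G)/((2*G)) = (-2 + G)*(1/(2*G)) = (-2 + G)/(2*G))
(320 + P(H(2))) + z(U(-4)) = (320 + (½)*(-2 + 2)/2) + 2 = (320 + (½)*(½)*0) + 2 = (320 + 0) + 2 = 320 + 2 = 322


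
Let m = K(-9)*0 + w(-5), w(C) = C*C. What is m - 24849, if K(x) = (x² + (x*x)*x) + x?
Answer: -24824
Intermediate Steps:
w(C) = C²
K(x) = x + x² + x³ (K(x) = (x² + x²*x) + x = (x² + x³) + x = x + x² + x³)
m = 25 (m = -9*(1 - 9 + (-9)²)*0 + (-5)² = -9*(1 - 9 + 81)*0 + 25 = -9*73*0 + 25 = -657*0 + 25 = 0 + 25 = 25)
m - 24849 = 25 - 24849 = -24824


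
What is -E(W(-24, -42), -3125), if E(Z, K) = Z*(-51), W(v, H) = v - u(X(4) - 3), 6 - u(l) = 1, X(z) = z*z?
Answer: -1479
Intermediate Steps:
X(z) = z²
u(l) = 5 (u(l) = 6 - 1*1 = 6 - 1 = 5)
W(v, H) = -5 + v (W(v, H) = v - 1*5 = v - 5 = -5 + v)
E(Z, K) = -51*Z
-E(W(-24, -42), -3125) = -(-51)*(-5 - 24) = -(-51)*(-29) = -1*1479 = -1479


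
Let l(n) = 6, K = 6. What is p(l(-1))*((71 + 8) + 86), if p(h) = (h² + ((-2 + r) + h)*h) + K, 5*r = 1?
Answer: 11088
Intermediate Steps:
r = ⅕ (r = (⅕)*1 = ⅕ ≈ 0.20000)
p(h) = 6 + h² + h*(-9/5 + h) (p(h) = (h² + ((-2 + ⅕) + h)*h) + 6 = (h² + (-9/5 + h)*h) + 6 = (h² + h*(-9/5 + h)) + 6 = 6 + h² + h*(-9/5 + h))
p(l(-1))*((71 + 8) + 86) = (6 + 2*6² - 9/5*6)*((71 + 8) + 86) = (6 + 2*36 - 54/5)*(79 + 86) = (6 + 72 - 54/5)*165 = (336/5)*165 = 11088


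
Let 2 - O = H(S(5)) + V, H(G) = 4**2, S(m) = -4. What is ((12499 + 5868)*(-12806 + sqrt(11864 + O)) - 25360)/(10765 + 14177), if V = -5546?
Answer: -39205527/4157 + 18367*sqrt(4349)/12471 ≈ -9334.1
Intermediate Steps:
H(G) = 16
O = 5532 (O = 2 - (16 - 5546) = 2 - 1*(-5530) = 2 + 5530 = 5532)
((12499 + 5868)*(-12806 + sqrt(11864 + O)) - 25360)/(10765 + 14177) = ((12499 + 5868)*(-12806 + sqrt(11864 + 5532)) - 25360)/(10765 + 14177) = (18367*(-12806 + sqrt(17396)) - 25360)/24942 = (18367*(-12806 + 2*sqrt(4349)) - 25360)*(1/24942) = ((-235207802 + 36734*sqrt(4349)) - 25360)*(1/24942) = (-235233162 + 36734*sqrt(4349))*(1/24942) = -39205527/4157 + 18367*sqrt(4349)/12471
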